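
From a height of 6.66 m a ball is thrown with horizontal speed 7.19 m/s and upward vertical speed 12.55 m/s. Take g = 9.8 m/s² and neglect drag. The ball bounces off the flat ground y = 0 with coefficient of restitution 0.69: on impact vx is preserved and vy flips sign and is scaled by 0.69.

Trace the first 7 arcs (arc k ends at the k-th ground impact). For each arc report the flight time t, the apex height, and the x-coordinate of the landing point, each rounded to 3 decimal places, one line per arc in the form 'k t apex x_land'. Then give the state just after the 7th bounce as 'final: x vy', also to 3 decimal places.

Arc 1: start y=6.660, vy=12.550 → t=3.012, apex=14.696, x_land=21.659, impact vy=-16.972
  bounce: vy ← 0.69·16.972 = 11.710
Arc 2: start y=0.000, vy=11.710 → t=2.390, apex=6.997, x_land=38.843, impact vy=-11.710
  bounce: vy ← 0.69·11.710 = 8.080
Arc 3: start y=0.000, vy=8.080 → t=1.649, apex=3.331, x_land=50.699, impact vy=-8.080
  bounce: vy ← 0.69·8.080 = 5.575
Arc 4: start y=0.000, vy=5.575 → t=1.138, apex=1.586, x_land=58.880, impact vy=-5.575
  bounce: vy ← 0.69·5.575 = 3.847
Arc 5: start y=0.000, vy=3.847 → t=0.785, apex=0.755, x_land=64.525, impact vy=-3.847
  bounce: vy ← 0.69·3.847 = 2.654
Arc 6: start y=0.000, vy=2.654 → t=0.542, apex=0.359, x_land=68.420, impact vy=-2.654
  bounce: vy ← 0.69·2.654 = 1.832
Arc 7: start y=0.000, vy=1.832 → t=0.374, apex=0.171, x_land=71.107, impact vy=-1.832
  bounce: vy ← 0.69·1.832 = 1.264

1 3.012 14.696 21.659
2 2.390 6.997 38.843
3 1.649 3.331 50.699
4 1.138 1.586 58.880
5 0.785 0.755 64.525
6 0.542 0.359 68.420
7 0.374 0.171 71.107
final: 71.107 1.264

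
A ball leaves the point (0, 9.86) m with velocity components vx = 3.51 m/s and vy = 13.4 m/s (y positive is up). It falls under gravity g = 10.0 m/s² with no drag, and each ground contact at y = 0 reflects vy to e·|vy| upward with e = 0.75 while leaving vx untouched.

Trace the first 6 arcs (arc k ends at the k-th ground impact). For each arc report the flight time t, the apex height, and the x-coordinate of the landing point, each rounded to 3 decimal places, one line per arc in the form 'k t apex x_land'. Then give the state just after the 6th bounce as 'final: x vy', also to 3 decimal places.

Arc 1: start y=9.860, vy=13.400 → t=3.281, apex=18.838, x_land=11.516, impact vy=-19.410
  bounce: vy ← 0.75·19.410 = 14.558
Arc 2: start y=0.000, vy=14.558 → t=2.912, apex=10.596, x_land=21.736, impact vy=-14.558
  bounce: vy ← 0.75·14.558 = 10.918
Arc 3: start y=0.000, vy=10.918 → t=2.184, apex=5.960, x_land=29.401, impact vy=-10.918
  bounce: vy ← 0.75·10.918 = 8.189
Arc 4: start y=0.000, vy=8.189 → t=1.638, apex=3.353, x_land=35.149, impact vy=-8.189
  bounce: vy ← 0.75·8.189 = 6.142
Arc 5: start y=0.000, vy=6.142 → t=1.228, apex=1.886, x_land=39.460, impact vy=-6.142
  bounce: vy ← 0.75·6.142 = 4.606
Arc 6: start y=0.000, vy=4.606 → t=0.921, apex=1.061, x_land=42.694, impact vy=-4.606
  bounce: vy ← 0.75·4.606 = 3.455

1 3.281 18.838 11.516
2 2.912 10.596 21.736
3 2.184 5.960 29.401
4 1.638 3.353 35.149
5 1.228 1.886 39.460
6 0.921 1.061 42.694
final: 42.694 3.455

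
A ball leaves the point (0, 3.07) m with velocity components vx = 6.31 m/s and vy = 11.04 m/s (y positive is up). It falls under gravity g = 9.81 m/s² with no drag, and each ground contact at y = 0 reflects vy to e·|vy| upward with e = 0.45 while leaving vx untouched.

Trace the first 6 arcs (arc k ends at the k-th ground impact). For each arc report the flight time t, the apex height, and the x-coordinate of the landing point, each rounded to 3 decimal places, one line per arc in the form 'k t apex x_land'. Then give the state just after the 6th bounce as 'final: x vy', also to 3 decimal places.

1 2.501 9.282 15.781
2 1.238 1.880 23.594
3 0.557 0.381 27.109
4 0.251 0.077 28.691
5 0.113 0.016 29.403
6 0.051 0.003 29.723
final: 29.723 0.112

Arc 1: start y=3.070, vy=11.040 → t=2.501, apex=9.282, x_land=15.781, impact vy=-13.495
  bounce: vy ← 0.45·13.495 = 6.073
Arc 2: start y=0.000, vy=6.073 → t=1.238, apex=1.880, x_land=23.594, impact vy=-6.073
  bounce: vy ← 0.45·6.073 = 2.733
Arc 3: start y=0.000, vy=2.733 → t=0.557, apex=0.381, x_land=27.109, impact vy=-2.733
  bounce: vy ← 0.45·2.733 = 1.230
Arc 4: start y=0.000, vy=1.230 → t=0.251, apex=0.077, x_land=28.691, impact vy=-1.230
  bounce: vy ← 0.45·1.230 = 0.553
Arc 5: start y=0.000, vy=0.553 → t=0.113, apex=0.016, x_land=29.403, impact vy=-0.553
  bounce: vy ← 0.45·0.553 = 0.249
Arc 6: start y=0.000, vy=0.249 → t=0.051, apex=0.003, x_land=29.723, impact vy=-0.249
  bounce: vy ← 0.45·0.249 = 0.112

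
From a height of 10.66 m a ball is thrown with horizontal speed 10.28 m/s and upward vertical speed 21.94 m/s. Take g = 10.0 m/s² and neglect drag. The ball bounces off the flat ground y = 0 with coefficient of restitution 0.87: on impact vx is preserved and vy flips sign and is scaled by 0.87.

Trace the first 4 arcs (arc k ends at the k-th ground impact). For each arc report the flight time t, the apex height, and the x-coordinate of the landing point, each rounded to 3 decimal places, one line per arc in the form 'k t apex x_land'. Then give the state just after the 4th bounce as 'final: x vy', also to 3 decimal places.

1 4.829 34.728 49.647
2 4.586 26.286 96.788
3 3.990 19.896 137.800
4 3.471 15.059 173.481
final: 173.481 15.098

Arc 1: start y=10.660, vy=21.940 → t=4.829, apex=34.728, x_land=49.647, impact vy=-26.355
  bounce: vy ← 0.87·26.355 = 22.928
Arc 2: start y=0.000, vy=22.928 → t=4.586, apex=26.286, x_land=96.788, impact vy=-22.928
  bounce: vy ← 0.87·22.928 = 19.948
Arc 3: start y=0.000, vy=19.948 → t=3.990, apex=19.896, x_land=137.800, impact vy=-19.948
  bounce: vy ← 0.87·19.948 = 17.355
Arc 4: start y=0.000, vy=17.355 → t=3.471, apex=15.059, x_land=173.481, impact vy=-17.355
  bounce: vy ← 0.87·17.355 = 15.098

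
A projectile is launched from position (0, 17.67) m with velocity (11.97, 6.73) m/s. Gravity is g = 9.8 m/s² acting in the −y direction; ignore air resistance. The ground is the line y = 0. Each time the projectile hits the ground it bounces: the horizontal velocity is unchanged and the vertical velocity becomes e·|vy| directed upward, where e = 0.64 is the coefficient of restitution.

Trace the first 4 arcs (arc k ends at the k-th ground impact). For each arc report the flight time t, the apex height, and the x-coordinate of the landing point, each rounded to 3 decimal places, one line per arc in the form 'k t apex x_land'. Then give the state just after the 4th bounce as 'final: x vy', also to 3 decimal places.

1 2.706 19.981 32.392
2 2.585 8.184 63.331
3 1.654 3.352 83.132
4 1.059 1.373 95.805
final: 95.805 3.320

Arc 1: start y=17.670, vy=6.730 → t=2.706, apex=19.981, x_land=32.392, impact vy=-19.790
  bounce: vy ← 0.64·19.790 = 12.665
Arc 2: start y=0.000, vy=12.665 → t=2.585, apex=8.184, x_land=63.331, impact vy=-12.665
  bounce: vy ← 0.64·12.665 = 8.106
Arc 3: start y=0.000, vy=8.106 → t=1.654, apex=3.352, x_land=83.132, impact vy=-8.106
  bounce: vy ← 0.64·8.106 = 5.188
Arc 4: start y=0.000, vy=5.188 → t=1.059, apex=1.373, x_land=95.805, impact vy=-5.188
  bounce: vy ← 0.64·5.188 = 3.320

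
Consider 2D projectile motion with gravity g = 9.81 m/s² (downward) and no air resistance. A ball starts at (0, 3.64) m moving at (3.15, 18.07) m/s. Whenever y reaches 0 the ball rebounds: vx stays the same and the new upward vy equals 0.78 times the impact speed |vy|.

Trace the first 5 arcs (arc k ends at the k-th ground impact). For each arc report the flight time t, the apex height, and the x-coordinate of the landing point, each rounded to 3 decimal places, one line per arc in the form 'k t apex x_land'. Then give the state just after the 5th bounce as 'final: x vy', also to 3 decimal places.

Arc 1: start y=3.640, vy=18.070 → t=3.875, apex=20.282, x_land=12.208, impact vy=-19.948
  bounce: vy ← 0.78·19.948 = 15.560
Arc 2: start y=0.000, vy=15.560 → t=3.172, apex=12.340, x_land=22.200, impact vy=-15.560
  bounce: vy ← 0.78·15.560 = 12.137
Arc 3: start y=0.000, vy=12.137 → t=2.474, apex=7.508, x_land=29.994, impact vy=-12.137
  bounce: vy ← 0.78·12.137 = 9.467
Arc 4: start y=0.000, vy=9.467 → t=1.930, apex=4.568, x_land=36.074, impact vy=-9.467
  bounce: vy ← 0.78·9.467 = 7.384
Arc 5: start y=0.000, vy=7.384 → t=1.505, apex=2.779, x_land=40.816, impact vy=-7.384
  bounce: vy ← 0.78·7.384 = 5.759

1 3.875 20.282 12.208
2 3.172 12.340 22.200
3 2.474 7.508 29.994
4 1.930 4.568 36.074
5 1.505 2.779 40.816
final: 40.816 5.759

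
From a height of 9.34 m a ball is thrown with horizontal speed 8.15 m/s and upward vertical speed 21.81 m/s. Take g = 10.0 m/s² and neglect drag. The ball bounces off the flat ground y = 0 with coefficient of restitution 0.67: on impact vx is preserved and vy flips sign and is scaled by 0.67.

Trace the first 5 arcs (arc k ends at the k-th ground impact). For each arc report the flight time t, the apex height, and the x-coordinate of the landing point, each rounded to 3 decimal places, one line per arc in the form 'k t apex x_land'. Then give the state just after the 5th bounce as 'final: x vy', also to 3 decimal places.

Arc 1: start y=9.340, vy=21.810 → t=4.755, apex=33.124, x_land=38.752, impact vy=-25.739
  bounce: vy ← 0.67·25.739 = 17.245
Arc 2: start y=0.000, vy=17.245 → t=3.449, apex=14.869, x_land=66.861, impact vy=-17.245
  bounce: vy ← 0.67·17.245 = 11.554
Arc 3: start y=0.000, vy=11.554 → t=2.311, apex=6.675, x_land=85.694, impact vy=-11.554
  bounce: vy ← 0.67·11.554 = 7.741
Arc 4: start y=0.000, vy=7.741 → t=1.548, apex=2.996, x_land=98.313, impact vy=-7.741
  bounce: vy ← 0.67·7.741 = 5.187
Arc 5: start y=0.000, vy=5.187 → t=1.037, apex=1.345, x_land=106.767, impact vy=-5.187
  bounce: vy ← 0.67·5.187 = 3.475

1 4.755 33.124 38.752
2 3.449 14.869 66.861
3 2.311 6.675 85.694
4 1.548 2.996 98.313
5 1.037 1.345 106.767
final: 106.767 3.475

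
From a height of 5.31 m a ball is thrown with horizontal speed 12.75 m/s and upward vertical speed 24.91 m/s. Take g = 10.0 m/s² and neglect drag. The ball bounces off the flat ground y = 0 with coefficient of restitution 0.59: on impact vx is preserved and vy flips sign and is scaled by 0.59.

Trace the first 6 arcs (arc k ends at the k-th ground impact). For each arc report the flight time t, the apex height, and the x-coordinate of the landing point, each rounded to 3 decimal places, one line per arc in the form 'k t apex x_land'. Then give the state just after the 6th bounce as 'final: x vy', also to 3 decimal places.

Arc 1: start y=5.310, vy=24.910 → t=5.187, apex=36.335, x_land=66.131, impact vy=-26.958
  bounce: vy ← 0.59·26.958 = 15.905
Arc 2: start y=0.000, vy=15.905 → t=3.181, apex=12.648, x_land=106.689, impact vy=-15.905
  bounce: vy ← 0.59·15.905 = 9.384
Arc 3: start y=0.000, vy=9.384 → t=1.877, apex=4.403, x_land=130.618, impact vy=-9.384
  bounce: vy ← 0.59·9.384 = 5.537
Arc 4: start y=0.000, vy=5.537 → t=1.107, apex=1.533, x_land=144.736, impact vy=-5.537
  bounce: vy ← 0.59·5.537 = 3.267
Arc 5: start y=0.000, vy=3.267 → t=0.653, apex=0.534, x_land=153.065, impact vy=-3.267
  bounce: vy ← 0.59·3.267 = 1.927
Arc 6: start y=0.000, vy=1.927 → t=0.385, apex=0.186, x_land=157.980, impact vy=-1.927
  bounce: vy ← 0.59·1.927 = 1.137

1 5.187 36.335 66.131
2 3.181 12.648 106.689
3 1.877 4.403 130.618
4 1.107 1.533 144.736
5 0.653 0.534 153.065
6 0.385 0.186 157.980
final: 157.980 1.137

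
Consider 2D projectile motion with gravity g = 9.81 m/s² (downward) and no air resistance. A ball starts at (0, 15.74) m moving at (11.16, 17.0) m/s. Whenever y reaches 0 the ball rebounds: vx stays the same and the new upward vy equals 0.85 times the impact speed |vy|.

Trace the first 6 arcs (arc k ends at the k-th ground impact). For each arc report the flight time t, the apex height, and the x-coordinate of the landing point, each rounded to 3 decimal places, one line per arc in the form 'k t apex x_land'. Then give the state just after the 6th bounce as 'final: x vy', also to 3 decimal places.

1 4.225 30.470 47.155
2 4.237 22.014 94.440
3 3.602 15.905 134.633
4 3.061 11.492 168.797
5 2.602 8.303 197.836
6 2.212 5.999 222.519
final: 222.519 9.221

Arc 1: start y=15.740, vy=17.000 → t=4.225, apex=30.470, x_land=47.155, impact vy=-24.450
  bounce: vy ← 0.85·24.450 = 20.783
Arc 2: start y=0.000, vy=20.783 → t=4.237, apex=22.014, x_land=94.440, impact vy=-20.783
  bounce: vy ← 0.85·20.783 = 17.665
Arc 3: start y=0.000, vy=17.665 → t=3.602, apex=15.905, x_land=134.633, impact vy=-17.665
  bounce: vy ← 0.85·17.665 = 15.016
Arc 4: start y=0.000, vy=15.016 → t=3.061, apex=11.492, x_land=168.797, impact vy=-15.016
  bounce: vy ← 0.85·15.016 = 12.763
Arc 5: start y=0.000, vy=12.763 → t=2.602, apex=8.303, x_land=197.836, impact vy=-12.763
  bounce: vy ← 0.85·12.763 = 10.849
Arc 6: start y=0.000, vy=10.849 → t=2.212, apex=5.999, x_land=222.519, impact vy=-10.849
  bounce: vy ← 0.85·10.849 = 9.221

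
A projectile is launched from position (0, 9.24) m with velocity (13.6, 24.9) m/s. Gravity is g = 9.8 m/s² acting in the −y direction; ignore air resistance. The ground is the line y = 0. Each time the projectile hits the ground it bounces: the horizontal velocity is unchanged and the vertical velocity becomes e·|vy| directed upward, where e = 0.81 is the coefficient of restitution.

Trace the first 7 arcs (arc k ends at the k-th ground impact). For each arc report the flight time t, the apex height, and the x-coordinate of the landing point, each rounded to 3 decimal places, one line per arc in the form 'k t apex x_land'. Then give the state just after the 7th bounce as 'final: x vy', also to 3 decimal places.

Arc 1: start y=9.240, vy=24.900 → t=5.429, apex=40.873, x_land=73.834, impact vy=-28.304
  bounce: vy ← 0.81·28.304 = 22.926
Arc 2: start y=0.000, vy=22.926 → t=4.679, apex=26.817, x_land=137.466, impact vy=-22.926
  bounce: vy ← 0.81·22.926 = 18.570
Arc 3: start y=0.000, vy=18.570 → t=3.790, apex=17.595, x_land=189.008, impact vy=-18.570
  bounce: vy ← 0.81·18.570 = 15.042
Arc 4: start y=0.000, vy=15.042 → t=3.070, apex=11.544, x_land=230.757, impact vy=-15.042
  bounce: vy ← 0.81·15.042 = 12.184
Arc 5: start y=0.000, vy=12.184 → t=2.487, apex=7.574, x_land=264.573, impact vy=-12.184
  bounce: vy ← 0.81·12.184 = 9.869
Arc 6: start y=0.000, vy=9.869 → t=2.014, apex=4.969, x_land=291.965, impact vy=-9.869
  bounce: vy ← 0.81·9.869 = 7.994
Arc 7: start y=0.000, vy=7.994 → t=1.631, apex=3.260, x_land=314.152, impact vy=-7.994
  bounce: vy ← 0.81·7.994 = 6.475

1 5.429 40.873 73.834
2 4.679 26.817 137.466
3 3.790 17.595 189.008
4 3.070 11.544 230.757
5 2.487 7.574 264.573
6 2.014 4.969 291.965
7 1.631 3.260 314.152
final: 314.152 6.475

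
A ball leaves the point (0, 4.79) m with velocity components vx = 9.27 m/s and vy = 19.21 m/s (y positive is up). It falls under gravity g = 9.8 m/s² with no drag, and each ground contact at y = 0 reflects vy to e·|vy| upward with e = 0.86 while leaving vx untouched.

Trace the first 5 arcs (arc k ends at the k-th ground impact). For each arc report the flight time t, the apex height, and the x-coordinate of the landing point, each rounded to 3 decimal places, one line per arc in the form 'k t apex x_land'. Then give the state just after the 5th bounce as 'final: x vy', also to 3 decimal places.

Arc 1: start y=4.790, vy=19.210 → t=4.156, apex=23.618, x_land=38.523, impact vy=-21.515
  bounce: vy ← 0.86·21.515 = 18.503
Arc 2: start y=0.000, vy=18.503 → t=3.776, apex=17.468, x_land=73.528, impact vy=-18.503
  bounce: vy ← 0.86·18.503 = 15.913
Arc 3: start y=0.000, vy=15.913 → t=3.247, apex=12.919, x_land=103.632, impact vy=-15.913
  bounce: vy ← 0.86·15.913 = 13.685
Arc 4: start y=0.000, vy=13.685 → t=2.793, apex=9.555, x_land=129.522, impact vy=-13.685
  bounce: vy ← 0.86·13.685 = 11.769
Arc 5: start y=0.000, vy=11.769 → t=2.402, apex=7.067, x_land=151.787, impact vy=-11.769
  bounce: vy ← 0.86·11.769 = 10.121

1 4.156 23.618 38.523
2 3.776 17.468 73.528
3 3.247 12.919 103.632
4 2.793 9.555 129.522
5 2.402 7.067 151.787
final: 151.787 10.121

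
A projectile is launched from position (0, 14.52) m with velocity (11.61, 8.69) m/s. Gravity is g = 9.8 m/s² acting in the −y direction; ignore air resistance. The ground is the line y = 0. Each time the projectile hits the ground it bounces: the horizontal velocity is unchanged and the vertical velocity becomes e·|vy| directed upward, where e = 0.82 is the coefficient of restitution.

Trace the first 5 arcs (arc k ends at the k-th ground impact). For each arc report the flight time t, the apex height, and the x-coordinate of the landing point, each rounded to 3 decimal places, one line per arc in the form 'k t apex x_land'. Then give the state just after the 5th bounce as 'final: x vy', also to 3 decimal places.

1 2.823 18.373 32.776
2 3.176 12.354 69.646
3 2.604 8.307 99.879
4 2.135 5.585 124.670
5 1.751 3.756 144.998
final: 144.998 7.035

Arc 1: start y=14.520, vy=8.690 → t=2.823, apex=18.373, x_land=32.776, impact vy=-18.977
  bounce: vy ← 0.82·18.977 = 15.561
Arc 2: start y=0.000, vy=15.561 → t=3.176, apex=12.354, x_land=69.646, impact vy=-15.561
  bounce: vy ← 0.82·15.561 = 12.760
Arc 3: start y=0.000, vy=12.760 → t=2.604, apex=8.307, x_land=99.879, impact vy=-12.760
  bounce: vy ← 0.82·12.760 = 10.463
Arc 4: start y=0.000, vy=10.463 → t=2.135, apex=5.585, x_land=124.670, impact vy=-10.463
  bounce: vy ← 0.82·10.463 = 8.580
Arc 5: start y=0.000, vy=8.580 → t=1.751, apex=3.756, x_land=144.998, impact vy=-8.580
  bounce: vy ← 0.82·8.580 = 7.035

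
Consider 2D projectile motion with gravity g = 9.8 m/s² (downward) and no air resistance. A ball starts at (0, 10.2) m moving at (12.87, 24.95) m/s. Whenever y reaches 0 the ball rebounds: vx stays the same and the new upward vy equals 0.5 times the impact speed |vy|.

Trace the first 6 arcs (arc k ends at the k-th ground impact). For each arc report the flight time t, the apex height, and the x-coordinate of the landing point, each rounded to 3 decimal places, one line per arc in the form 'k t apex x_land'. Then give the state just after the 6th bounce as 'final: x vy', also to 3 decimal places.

Arc 1: start y=10.200, vy=24.950 → t=5.472, apex=41.960, x_land=70.428, impact vy=-28.678
  bounce: vy ← 0.5·28.678 = 14.339
Arc 2: start y=0.000, vy=14.339 → t=2.926, apex=10.490, x_land=108.089, impact vy=-14.339
  bounce: vy ← 0.5·14.339 = 7.169
Arc 3: start y=0.000, vy=7.169 → t=1.463, apex=2.623, x_land=126.920, impact vy=-7.169
  bounce: vy ← 0.5·7.169 = 3.585
Arc 4: start y=0.000, vy=3.585 → t=0.732, apex=0.656, x_land=136.336, impact vy=-3.585
  bounce: vy ← 0.5·3.585 = 1.792
Arc 5: start y=0.000, vy=1.792 → t=0.366, apex=0.164, x_land=141.043, impact vy=-1.792
  bounce: vy ← 0.5·1.792 = 0.896
Arc 6: start y=0.000, vy=0.896 → t=0.183, apex=0.041, x_land=143.397, impact vy=-0.896
  bounce: vy ← 0.5·0.896 = 0.448

1 5.472 41.960 70.428
2 2.926 10.490 108.089
3 1.463 2.623 126.920
4 0.732 0.656 136.336
5 0.366 0.164 141.043
6 0.183 0.041 143.397
final: 143.397 0.448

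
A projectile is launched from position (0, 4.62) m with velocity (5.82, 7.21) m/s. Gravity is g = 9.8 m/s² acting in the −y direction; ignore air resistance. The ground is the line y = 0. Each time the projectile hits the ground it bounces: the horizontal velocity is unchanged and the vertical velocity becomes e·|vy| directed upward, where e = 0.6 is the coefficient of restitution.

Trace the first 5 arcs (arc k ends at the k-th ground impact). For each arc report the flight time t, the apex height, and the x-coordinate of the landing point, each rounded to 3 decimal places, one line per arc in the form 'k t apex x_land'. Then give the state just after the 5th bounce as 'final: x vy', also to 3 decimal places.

1 1.954 7.272 11.372
2 1.462 2.618 19.880
3 0.877 0.942 24.985
4 0.526 0.339 28.048
5 0.316 0.122 29.886
final: 29.886 0.928

Arc 1: start y=4.620, vy=7.210 → t=1.954, apex=7.272, x_land=11.372, impact vy=-11.939
  bounce: vy ← 0.6·11.939 = 7.163
Arc 2: start y=0.000, vy=7.163 → t=1.462, apex=2.618, x_land=19.880, impact vy=-7.163
  bounce: vy ← 0.6·7.163 = 4.298
Arc 3: start y=0.000, vy=4.298 → t=0.877, apex=0.942, x_land=24.985, impact vy=-4.298
  bounce: vy ← 0.6·4.298 = 2.579
Arc 4: start y=0.000, vy=2.579 → t=0.526, apex=0.339, x_land=28.048, impact vy=-2.579
  bounce: vy ← 0.6·2.579 = 1.547
Arc 5: start y=0.000, vy=1.547 → t=0.316, apex=0.122, x_land=29.886, impact vy=-1.547
  bounce: vy ← 0.6·1.547 = 0.928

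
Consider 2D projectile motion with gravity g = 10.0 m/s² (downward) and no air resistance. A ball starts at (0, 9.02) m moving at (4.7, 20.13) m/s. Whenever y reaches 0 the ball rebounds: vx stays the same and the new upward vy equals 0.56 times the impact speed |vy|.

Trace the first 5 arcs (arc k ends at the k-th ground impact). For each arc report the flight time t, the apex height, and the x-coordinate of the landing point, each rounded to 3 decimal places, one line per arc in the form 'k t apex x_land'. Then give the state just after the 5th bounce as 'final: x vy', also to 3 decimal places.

1 4.433 29.281 20.835
2 2.710 9.182 33.574
3 1.518 2.880 40.707
4 0.850 0.903 44.702
5 0.476 0.283 46.939
final: 46.939 1.333

Arc 1: start y=9.020, vy=20.130 → t=4.433, apex=29.281, x_land=20.835, impact vy=-24.200
  bounce: vy ← 0.56·24.200 = 13.552
Arc 2: start y=0.000, vy=13.552 → t=2.710, apex=9.182, x_land=33.574, impact vy=-13.552
  bounce: vy ← 0.56·13.552 = 7.589
Arc 3: start y=0.000, vy=7.589 → t=1.518, apex=2.880, x_land=40.707, impact vy=-7.589
  bounce: vy ← 0.56·7.589 = 4.250
Arc 4: start y=0.000, vy=4.250 → t=0.850, apex=0.903, x_land=44.702, impact vy=-4.250
  bounce: vy ← 0.56·4.250 = 2.380
Arc 5: start y=0.000, vy=2.380 → t=0.476, apex=0.283, x_land=46.939, impact vy=-2.380
  bounce: vy ← 0.56·2.380 = 1.333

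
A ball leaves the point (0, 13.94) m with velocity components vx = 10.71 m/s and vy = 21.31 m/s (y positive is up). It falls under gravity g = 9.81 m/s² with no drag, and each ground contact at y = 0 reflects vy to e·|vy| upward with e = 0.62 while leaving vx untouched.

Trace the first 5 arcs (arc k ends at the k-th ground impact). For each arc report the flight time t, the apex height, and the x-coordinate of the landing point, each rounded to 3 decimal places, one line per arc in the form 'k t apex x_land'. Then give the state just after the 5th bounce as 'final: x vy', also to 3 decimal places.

1 4.922 37.086 52.714
2 3.410 14.256 89.231
3 2.114 5.480 111.872
4 1.311 2.106 125.909
5 0.813 0.810 134.612
final: 134.612 2.471

Arc 1: start y=13.940, vy=21.310 → t=4.922, apex=37.086, x_land=52.714, impact vy=-26.974
  bounce: vy ← 0.62·26.974 = 16.724
Arc 2: start y=0.000, vy=16.724 → t=3.410, apex=14.256, x_land=89.231, impact vy=-16.724
  bounce: vy ← 0.62·16.724 = 10.369
Arc 3: start y=0.000, vy=10.369 → t=2.114, apex=5.480, x_land=111.872, impact vy=-10.369
  bounce: vy ← 0.62·10.369 = 6.429
Arc 4: start y=0.000, vy=6.429 → t=1.311, apex=2.106, x_land=125.909, impact vy=-6.429
  bounce: vy ← 0.62·6.429 = 3.986
Arc 5: start y=0.000, vy=3.986 → t=0.813, apex=0.810, x_land=134.612, impact vy=-3.986
  bounce: vy ← 0.62·3.986 = 2.471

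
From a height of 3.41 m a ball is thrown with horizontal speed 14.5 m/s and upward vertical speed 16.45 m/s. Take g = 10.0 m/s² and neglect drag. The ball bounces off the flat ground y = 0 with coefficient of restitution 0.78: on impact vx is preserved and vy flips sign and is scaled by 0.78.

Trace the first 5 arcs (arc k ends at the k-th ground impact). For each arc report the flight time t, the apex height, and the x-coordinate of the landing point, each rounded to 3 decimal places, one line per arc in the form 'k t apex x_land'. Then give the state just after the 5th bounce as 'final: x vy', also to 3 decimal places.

Arc 1: start y=3.410, vy=16.450 → t=3.486, apex=16.940, x_land=50.542, impact vy=-18.407
  bounce: vy ← 0.78·18.407 = 14.357
Arc 2: start y=0.000, vy=14.357 → t=2.871, apex=10.306, x_land=92.178, impact vy=-14.357
  bounce: vy ← 0.78·14.357 = 11.199
Arc 3: start y=0.000, vy=11.199 → t=2.240, apex=6.270, x_land=124.654, impact vy=-11.199
  bounce: vy ← 0.78·11.199 = 8.735
Arc 4: start y=0.000, vy=8.735 → t=1.747, apex=3.815, x_land=149.985, impact vy=-8.735
  bounce: vy ← 0.78·8.735 = 6.813
Arc 5: start y=0.000, vy=6.813 → t=1.363, apex=2.321, x_land=169.743, impact vy=-6.813
  bounce: vy ← 0.78·6.813 = 5.314

1 3.486 16.940 50.542
2 2.871 10.306 92.178
3 2.240 6.270 124.654
4 1.747 3.815 149.985
5 1.363 2.321 169.743
final: 169.743 5.314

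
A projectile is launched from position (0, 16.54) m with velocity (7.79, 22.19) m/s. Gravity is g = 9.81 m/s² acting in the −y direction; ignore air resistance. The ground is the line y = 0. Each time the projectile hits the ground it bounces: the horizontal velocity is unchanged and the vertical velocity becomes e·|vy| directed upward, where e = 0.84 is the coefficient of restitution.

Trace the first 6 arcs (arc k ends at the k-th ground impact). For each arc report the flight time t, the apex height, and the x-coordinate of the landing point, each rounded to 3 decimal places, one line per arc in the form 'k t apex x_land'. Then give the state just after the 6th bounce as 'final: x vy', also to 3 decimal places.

1 5.175 41.637 40.317
2 4.895 29.379 78.447
3 4.112 20.730 110.476
4 3.454 14.627 137.380
5 2.901 10.321 159.980
6 2.437 7.282 178.964
final: 178.964 10.041

Arc 1: start y=16.540, vy=22.190 → t=5.175, apex=41.637, x_land=40.317, impact vy=-28.582
  bounce: vy ← 0.84·28.582 = 24.009
Arc 2: start y=0.000, vy=24.009 → t=4.895, apex=29.379, x_land=78.447, impact vy=-24.009
  bounce: vy ← 0.84·24.009 = 20.167
Arc 3: start y=0.000, vy=20.167 → t=4.112, apex=20.730, x_land=110.476, impact vy=-20.167
  bounce: vy ← 0.84·20.167 = 16.940
Arc 4: start y=0.000, vy=16.940 → t=3.454, apex=14.627, x_land=137.380, impact vy=-16.940
  bounce: vy ← 0.84·16.940 = 14.230
Arc 5: start y=0.000, vy=14.230 → t=2.901, apex=10.321, x_land=159.980, impact vy=-14.230
  bounce: vy ← 0.84·14.230 = 11.953
Arc 6: start y=0.000, vy=11.953 → t=2.437, apex=7.282, x_land=178.964, impact vy=-11.953
  bounce: vy ← 0.84·11.953 = 10.041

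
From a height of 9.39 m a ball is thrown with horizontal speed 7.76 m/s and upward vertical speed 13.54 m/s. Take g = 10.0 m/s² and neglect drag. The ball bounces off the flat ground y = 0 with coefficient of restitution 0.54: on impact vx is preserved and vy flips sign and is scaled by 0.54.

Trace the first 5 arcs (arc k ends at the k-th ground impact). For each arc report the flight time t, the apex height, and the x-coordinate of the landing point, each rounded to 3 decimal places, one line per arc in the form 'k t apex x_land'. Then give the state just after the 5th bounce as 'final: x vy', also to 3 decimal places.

Arc 1: start y=9.390, vy=13.540 → t=3.280, apex=18.557, x_land=25.457, impact vy=-19.265
  bounce: vy ← 0.54·19.265 = 10.403
Arc 2: start y=0.000, vy=10.403 → t=2.081, apex=5.411, x_land=41.602, impact vy=-10.403
  bounce: vy ← 0.54·10.403 = 5.618
Arc 3: start y=0.000, vy=5.618 → t=1.124, apex=1.578, x_land=50.320, impact vy=-5.618
  bounce: vy ← 0.54·5.618 = 3.034
Arc 4: start y=0.000, vy=3.034 → t=0.607, apex=0.460, x_land=55.028, impact vy=-3.034
  bounce: vy ← 0.54·3.034 = 1.638
Arc 5: start y=0.000, vy=1.638 → t=0.328, apex=0.134, x_land=57.571, impact vy=-1.638
  bounce: vy ← 0.54·1.638 = 0.885

1 3.280 18.557 25.457
2 2.081 5.411 41.602
3 1.124 1.578 50.320
4 0.607 0.460 55.028
5 0.328 0.134 57.571
final: 57.571 0.885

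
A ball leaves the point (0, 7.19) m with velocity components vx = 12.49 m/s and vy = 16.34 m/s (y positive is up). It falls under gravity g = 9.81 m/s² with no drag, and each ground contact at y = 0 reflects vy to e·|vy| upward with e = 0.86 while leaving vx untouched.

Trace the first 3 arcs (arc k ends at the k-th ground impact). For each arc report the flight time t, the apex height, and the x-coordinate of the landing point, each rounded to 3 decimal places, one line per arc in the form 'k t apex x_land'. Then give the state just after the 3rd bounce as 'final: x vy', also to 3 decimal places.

1 3.725 20.798 46.523
2 3.542 15.382 90.760
3 3.046 11.377 128.804
final: 128.804 12.849

Arc 1: start y=7.190, vy=16.340 → t=3.725, apex=20.798, x_land=46.523, impact vy=-20.201
  bounce: vy ← 0.86·20.201 = 17.372
Arc 2: start y=0.000, vy=17.372 → t=3.542, apex=15.382, x_land=90.760, impact vy=-17.372
  bounce: vy ← 0.86·17.372 = 14.940
Arc 3: start y=0.000, vy=14.940 → t=3.046, apex=11.377, x_land=128.804, impact vy=-14.940
  bounce: vy ← 0.86·14.940 = 12.849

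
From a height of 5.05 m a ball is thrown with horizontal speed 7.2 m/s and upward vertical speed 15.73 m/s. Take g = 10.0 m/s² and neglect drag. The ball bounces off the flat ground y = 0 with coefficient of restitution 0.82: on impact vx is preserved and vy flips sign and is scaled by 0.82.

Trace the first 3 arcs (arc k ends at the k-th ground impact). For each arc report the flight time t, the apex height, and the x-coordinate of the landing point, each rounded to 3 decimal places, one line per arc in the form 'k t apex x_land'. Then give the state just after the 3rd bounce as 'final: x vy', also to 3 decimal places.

1 3.440 17.422 24.765
2 3.061 11.714 46.807
3 2.510 7.877 64.880
final: 64.880 10.292

Arc 1: start y=5.050, vy=15.730 → t=3.440, apex=17.422, x_land=24.765, impact vy=-18.666
  bounce: vy ← 0.82·18.666 = 15.306
Arc 2: start y=0.000, vy=15.306 → t=3.061, apex=11.714, x_land=46.807, impact vy=-15.306
  bounce: vy ← 0.82·15.306 = 12.551
Arc 3: start y=0.000, vy=12.551 → t=2.510, apex=7.877, x_land=64.880, impact vy=-12.551
  bounce: vy ← 0.82·12.551 = 10.292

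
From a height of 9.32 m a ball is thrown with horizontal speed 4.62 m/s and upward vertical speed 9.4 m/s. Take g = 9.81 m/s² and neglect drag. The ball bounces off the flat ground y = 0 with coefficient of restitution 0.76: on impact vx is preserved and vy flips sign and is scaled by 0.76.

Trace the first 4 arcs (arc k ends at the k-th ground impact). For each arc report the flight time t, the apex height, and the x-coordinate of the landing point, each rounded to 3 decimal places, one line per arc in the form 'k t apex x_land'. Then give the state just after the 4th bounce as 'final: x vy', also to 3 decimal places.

Arc 1: start y=9.320, vy=9.400 → t=2.637, apex=13.824, x_land=12.183, impact vy=-16.469
  bounce: vy ← 0.76·16.469 = 12.516
Arc 2: start y=0.000, vy=12.516 → t=2.552, apex=7.984, x_land=23.972, impact vy=-12.516
  bounce: vy ← 0.76·12.516 = 9.512
Arc 3: start y=0.000, vy=9.512 → t=1.939, apex=4.612, x_land=32.931, impact vy=-9.512
  bounce: vy ← 0.76·9.512 = 7.229
Arc 4: start y=0.000, vy=7.229 → t=1.474, apex=2.664, x_land=39.741, impact vy=-7.229
  bounce: vy ← 0.76·7.229 = 5.494

1 2.637 13.824 12.183
2 2.552 7.984 23.972
3 1.939 4.612 32.931
4 1.474 2.664 39.741
final: 39.741 5.494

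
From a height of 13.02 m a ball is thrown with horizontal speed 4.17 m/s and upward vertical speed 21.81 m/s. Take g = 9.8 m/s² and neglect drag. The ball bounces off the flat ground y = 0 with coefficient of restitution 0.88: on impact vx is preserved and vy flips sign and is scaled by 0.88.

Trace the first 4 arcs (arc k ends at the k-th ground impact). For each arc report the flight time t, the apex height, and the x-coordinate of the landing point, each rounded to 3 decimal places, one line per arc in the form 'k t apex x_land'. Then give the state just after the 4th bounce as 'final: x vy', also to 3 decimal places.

Arc 1: start y=13.020, vy=21.810 → t=4.984, apex=37.289, x_land=20.784, impact vy=-27.035
  bounce: vy ← 0.88·27.035 = 23.790
Arc 2: start y=0.000, vy=23.790 → t=4.855, apex=28.877, x_land=41.030, impact vy=-23.790
  bounce: vy ← 0.88·23.790 = 20.936
Arc 3: start y=0.000, vy=20.936 → t=4.273, apex=22.362, x_land=58.847, impact vy=-20.936
  bounce: vy ← 0.88·20.936 = 18.423
Arc 4: start y=0.000, vy=18.423 → t=3.760, apex=17.317, x_land=74.525, impact vy=-18.423
  bounce: vy ← 0.88·18.423 = 16.213

1 4.984 37.289 20.784
2 4.855 28.877 41.030
3 4.273 22.362 58.847
4 3.760 17.317 74.525
final: 74.525 16.213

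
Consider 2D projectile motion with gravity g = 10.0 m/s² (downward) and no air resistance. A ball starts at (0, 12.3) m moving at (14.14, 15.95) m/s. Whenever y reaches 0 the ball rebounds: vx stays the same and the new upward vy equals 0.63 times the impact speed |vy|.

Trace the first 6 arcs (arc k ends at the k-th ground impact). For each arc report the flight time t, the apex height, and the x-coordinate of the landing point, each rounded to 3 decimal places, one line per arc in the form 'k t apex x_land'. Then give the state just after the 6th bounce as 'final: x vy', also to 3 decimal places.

Arc 1: start y=12.300, vy=15.950 → t=3.832, apex=25.020, x_land=54.184, impact vy=-22.370
  bounce: vy ← 0.63·22.370 = 14.093
Arc 2: start y=0.000, vy=14.093 → t=2.819, apex=9.930, x_land=94.039, impact vy=-14.093
  bounce: vy ← 0.63·14.093 = 8.879
Arc 3: start y=0.000, vy=8.879 → t=1.776, apex=3.941, x_land=119.147, impact vy=-8.879
  bounce: vy ← 0.63·8.879 = 5.593
Arc 4: start y=0.000, vy=5.593 → t=1.119, apex=1.564, x_land=134.966, impact vy=-5.593
  bounce: vy ← 0.63·5.593 = 3.524
Arc 5: start y=0.000, vy=3.524 → t=0.705, apex=0.621, x_land=144.931, impact vy=-3.524
  bounce: vy ← 0.63·3.524 = 2.220
Arc 6: start y=0.000, vy=2.220 → t=0.444, apex=0.246, x_land=151.209, impact vy=-2.220
  bounce: vy ← 0.63·2.220 = 1.399

1 3.832 25.020 54.184
2 2.819 9.930 94.039
3 1.776 3.941 119.147
4 1.119 1.564 134.966
5 0.705 0.621 144.931
6 0.444 0.246 151.209
final: 151.209 1.399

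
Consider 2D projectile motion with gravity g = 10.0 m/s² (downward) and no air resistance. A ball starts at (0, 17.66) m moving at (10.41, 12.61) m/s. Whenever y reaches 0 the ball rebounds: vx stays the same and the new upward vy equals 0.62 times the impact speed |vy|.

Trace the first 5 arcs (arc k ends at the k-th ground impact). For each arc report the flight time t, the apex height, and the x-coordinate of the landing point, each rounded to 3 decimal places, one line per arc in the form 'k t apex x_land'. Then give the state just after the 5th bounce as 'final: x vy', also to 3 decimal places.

Arc 1: start y=17.660, vy=12.610 → t=3.524, apex=25.611, x_land=36.687, impact vy=-22.632
  bounce: vy ← 0.62·22.632 = 14.032
Arc 2: start y=0.000, vy=14.032 → t=2.806, apex=9.845, x_land=65.901, impact vy=-14.032
  bounce: vy ← 0.62·14.032 = 8.700
Arc 3: start y=0.000, vy=8.700 → t=1.740, apex=3.784, x_land=84.014, impact vy=-8.700
  bounce: vy ← 0.62·8.700 = 5.394
Arc 4: start y=0.000, vy=5.394 → t=1.079, apex=1.455, x_land=95.244, impact vy=-5.394
  bounce: vy ← 0.62·5.394 = 3.344
Arc 5: start y=0.000, vy=3.344 → t=0.669, apex=0.559, x_land=102.207, impact vy=-3.344
  bounce: vy ← 0.62·3.344 = 2.073

1 3.524 25.611 36.687
2 2.806 9.845 65.901
3 1.740 3.784 84.014
4 1.079 1.455 95.244
5 0.669 0.559 102.207
final: 102.207 2.073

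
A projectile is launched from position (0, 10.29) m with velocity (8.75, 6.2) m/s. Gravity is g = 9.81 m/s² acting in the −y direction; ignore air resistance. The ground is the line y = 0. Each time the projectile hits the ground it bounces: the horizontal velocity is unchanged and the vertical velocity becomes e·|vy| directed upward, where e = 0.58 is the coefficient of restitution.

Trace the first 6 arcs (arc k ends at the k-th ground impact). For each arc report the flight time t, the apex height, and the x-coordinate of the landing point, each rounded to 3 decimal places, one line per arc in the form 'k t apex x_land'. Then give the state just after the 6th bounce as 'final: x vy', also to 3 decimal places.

1 2.212 12.249 19.358
2 1.833 4.121 35.397
3 1.063 1.386 44.701
4 0.617 0.466 50.096
5 0.358 0.157 53.226
6 0.207 0.053 55.041
final: 55.041 0.590

Arc 1: start y=10.290, vy=6.200 → t=2.212, apex=12.249, x_land=19.358, impact vy=-15.503
  bounce: vy ← 0.58·15.503 = 8.991
Arc 2: start y=0.000, vy=8.991 → t=1.833, apex=4.121, x_land=35.397, impact vy=-8.991
  bounce: vy ← 0.58·8.991 = 5.215
Arc 3: start y=0.000, vy=5.215 → t=1.063, apex=1.386, x_land=44.701, impact vy=-5.215
  bounce: vy ← 0.58·5.215 = 3.025
Arc 4: start y=0.000, vy=3.025 → t=0.617, apex=0.466, x_land=50.096, impact vy=-3.025
  bounce: vy ← 0.58·3.025 = 1.754
Arc 5: start y=0.000, vy=1.754 → t=0.358, apex=0.157, x_land=53.226, impact vy=-1.754
  bounce: vy ← 0.58·1.754 = 1.018
Arc 6: start y=0.000, vy=1.018 → t=0.207, apex=0.053, x_land=55.041, impact vy=-1.018
  bounce: vy ← 0.58·1.018 = 0.590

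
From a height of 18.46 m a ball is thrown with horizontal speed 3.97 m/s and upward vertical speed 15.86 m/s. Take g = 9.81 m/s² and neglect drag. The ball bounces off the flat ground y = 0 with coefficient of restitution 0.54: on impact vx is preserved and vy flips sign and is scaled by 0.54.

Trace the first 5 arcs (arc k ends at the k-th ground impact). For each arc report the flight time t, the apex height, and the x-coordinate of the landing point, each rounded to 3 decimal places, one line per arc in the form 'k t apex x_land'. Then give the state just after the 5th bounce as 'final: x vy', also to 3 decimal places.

1 4.142 31.281 16.444
2 2.727 9.121 27.272
3 1.473 2.660 33.118
4 0.795 0.776 36.276
5 0.429 0.226 37.981
final: 37.981 1.138

Arc 1: start y=18.460, vy=15.860 → t=4.142, apex=31.281, x_land=16.444, impact vy=-24.773
  bounce: vy ← 0.54·24.773 = 13.378
Arc 2: start y=0.000, vy=13.378 → t=2.727, apex=9.121, x_land=27.272, impact vy=-13.378
  bounce: vy ← 0.54·13.378 = 7.224
Arc 3: start y=0.000, vy=7.224 → t=1.473, apex=2.660, x_land=33.118, impact vy=-7.224
  bounce: vy ← 0.54·7.224 = 3.901
Arc 4: start y=0.000, vy=3.901 → t=0.795, apex=0.776, x_land=36.276, impact vy=-3.901
  bounce: vy ← 0.54·3.901 = 2.107
Arc 5: start y=0.000, vy=2.107 → t=0.429, apex=0.226, x_land=37.981, impact vy=-2.107
  bounce: vy ← 0.54·2.107 = 1.138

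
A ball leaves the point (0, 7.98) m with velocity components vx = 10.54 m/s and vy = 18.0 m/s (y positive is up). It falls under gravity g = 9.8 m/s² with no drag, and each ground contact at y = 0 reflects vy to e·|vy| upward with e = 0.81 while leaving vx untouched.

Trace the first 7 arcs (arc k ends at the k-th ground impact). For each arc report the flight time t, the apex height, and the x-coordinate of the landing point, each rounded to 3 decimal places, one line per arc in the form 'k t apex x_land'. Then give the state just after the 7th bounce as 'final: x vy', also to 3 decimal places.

1 4.073 24.511 42.932
2 3.623 16.081 81.121
3 2.935 10.551 112.054
4 2.377 6.923 137.110
5 1.926 4.542 157.405
6 1.560 2.980 173.844
7 1.263 1.955 187.159
final: 187.159 5.014

Arc 1: start y=7.980, vy=18.000 → t=4.073, apex=24.511, x_land=42.932, impact vy=-21.918
  bounce: vy ← 0.81·21.918 = 17.754
Arc 2: start y=0.000, vy=17.754 → t=3.623, apex=16.081, x_land=81.121, impact vy=-17.754
  bounce: vy ← 0.81·17.754 = 14.381
Arc 3: start y=0.000, vy=14.381 → t=2.935, apex=10.551, x_land=112.054, impact vy=-14.381
  bounce: vy ← 0.81·14.381 = 11.648
Arc 4: start y=0.000, vy=11.648 → t=2.377, apex=6.923, x_land=137.110, impact vy=-11.648
  bounce: vy ← 0.81·11.648 = 9.435
Arc 5: start y=0.000, vy=9.435 → t=1.926, apex=4.542, x_land=157.405, impact vy=-9.435
  bounce: vy ← 0.81·9.435 = 7.642
Arc 6: start y=0.000, vy=7.642 → t=1.560, apex=2.980, x_land=173.844, impact vy=-7.642
  bounce: vy ← 0.81·7.642 = 6.190
Arc 7: start y=0.000, vy=6.190 → t=1.263, apex=1.955, x_land=187.159, impact vy=-6.190
  bounce: vy ← 0.81·6.190 = 5.014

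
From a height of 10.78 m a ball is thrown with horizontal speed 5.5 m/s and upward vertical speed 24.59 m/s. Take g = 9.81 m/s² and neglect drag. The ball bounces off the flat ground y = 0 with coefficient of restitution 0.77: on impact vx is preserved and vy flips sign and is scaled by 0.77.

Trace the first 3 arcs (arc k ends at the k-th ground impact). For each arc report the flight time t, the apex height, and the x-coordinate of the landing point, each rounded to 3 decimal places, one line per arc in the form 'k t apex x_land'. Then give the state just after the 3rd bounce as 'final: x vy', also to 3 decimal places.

Arc 1: start y=10.780, vy=24.590 → t=5.419, apex=41.599, x_land=29.804, impact vy=-28.569
  bounce: vy ← 0.77·28.569 = 21.998
Arc 2: start y=0.000, vy=21.998 → t=4.485, apex=24.664, x_land=54.470, impact vy=-21.998
  bounce: vy ← 0.77·21.998 = 16.938
Arc 3: start y=0.000, vy=16.938 → t=3.453, apex=14.623, x_land=73.463, impact vy=-16.938
  bounce: vy ← 0.77·16.938 = 13.043

1 5.419 41.599 29.804
2 4.485 24.664 54.470
3 3.453 14.623 73.463
final: 73.463 13.043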